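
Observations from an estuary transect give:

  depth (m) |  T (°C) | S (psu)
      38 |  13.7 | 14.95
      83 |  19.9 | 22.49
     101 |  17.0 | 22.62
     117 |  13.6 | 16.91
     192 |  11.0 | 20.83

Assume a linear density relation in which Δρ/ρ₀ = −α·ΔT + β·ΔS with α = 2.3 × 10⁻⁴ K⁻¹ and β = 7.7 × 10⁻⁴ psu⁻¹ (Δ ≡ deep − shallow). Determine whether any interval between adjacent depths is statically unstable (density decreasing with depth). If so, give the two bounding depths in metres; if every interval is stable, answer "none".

Evaluate Δρ/ρ₀ = −αΔT + βΔS across each adjacent pair:
  38–83 m: −αΔT+βΔS = −(2.3 × 10⁻⁴)(+6.2)+(7.7 × 10⁻⁴)(+7.54) = 4.4 × 10⁻³ → stable
  83–101 m: −αΔT+βΔS = −(2.3 × 10⁻⁴)(-2.9)+(7.7 × 10⁻⁴)(+0.13) = 7.7 × 10⁻⁴ → stable
  101–117 m: −αΔT+βΔS = −(2.3 × 10⁻⁴)(-3.4)+(7.7 × 10⁻⁴)(-5.71) = -3.6 × 10⁻³ → UNSTABLE
  117–192 m: −αΔT+βΔS = −(2.3 × 10⁻⁴)(-2.6)+(7.7 × 10⁻⁴)(+3.92) = 3.6 × 10⁻³ → stable
The 101–117 m interval has Δρ < 0: lighter water underlies denser water.

101–117 m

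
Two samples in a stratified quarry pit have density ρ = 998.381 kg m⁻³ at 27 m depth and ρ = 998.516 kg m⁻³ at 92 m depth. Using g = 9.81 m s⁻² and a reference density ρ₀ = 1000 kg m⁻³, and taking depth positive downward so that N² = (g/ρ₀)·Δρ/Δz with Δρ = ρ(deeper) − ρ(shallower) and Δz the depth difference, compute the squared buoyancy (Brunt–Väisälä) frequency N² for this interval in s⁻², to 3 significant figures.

2.04 × 10⁻⁵ s⁻²

Δρ = 998.516 − 998.381 = 0.135 kg m⁻³ over Δz = 92 − 27 = 65 m.
N² = (9.81/1000) × (0.135/65) = 2.0375 × 10⁻⁵ s⁻² ≈ 2.04 × 10⁻⁵ s⁻².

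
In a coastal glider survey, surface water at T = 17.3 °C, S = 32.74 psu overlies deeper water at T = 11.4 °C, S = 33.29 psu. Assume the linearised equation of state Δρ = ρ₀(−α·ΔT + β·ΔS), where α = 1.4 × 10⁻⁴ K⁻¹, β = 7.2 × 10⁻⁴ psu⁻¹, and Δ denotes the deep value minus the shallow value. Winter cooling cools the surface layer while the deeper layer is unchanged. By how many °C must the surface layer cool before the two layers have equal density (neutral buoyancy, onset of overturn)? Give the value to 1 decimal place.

Neutral buoyancy requires Δρ = 0, i.e. −α(T_deep − T_surf′) + β(S_deep − S_surf) = 0.
T_surf′ = T_deep − (β/α)·ΔS = 11.4 − (7.2 × 10⁻⁴/1.4 × 10⁻⁴)·(+0.55) = 8.571 °C.
Cooling required: 17.3 − (8.571) = 8.729 °C.

8.7 °C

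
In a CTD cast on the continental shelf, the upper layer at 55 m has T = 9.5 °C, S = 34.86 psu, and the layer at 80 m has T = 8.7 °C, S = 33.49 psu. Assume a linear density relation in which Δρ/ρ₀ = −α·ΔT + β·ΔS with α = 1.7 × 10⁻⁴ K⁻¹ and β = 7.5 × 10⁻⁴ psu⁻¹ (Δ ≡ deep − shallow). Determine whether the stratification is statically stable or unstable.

ΔT = 8.7 − 9.5 = -0.8 K and ΔS = 33.49 − 34.86 = -1.37 psu (deep − shallow).
−αΔT = 1.36 × 10⁻⁴; βΔS = -1.0275 × 10⁻³; sum Δρ/ρ₀ = -8.915 × 10⁻⁴.
Δρ/ρ₀ < 0, so Δρ < 0: deeper water is lighter → statically unstable; the column would overturn.

unstable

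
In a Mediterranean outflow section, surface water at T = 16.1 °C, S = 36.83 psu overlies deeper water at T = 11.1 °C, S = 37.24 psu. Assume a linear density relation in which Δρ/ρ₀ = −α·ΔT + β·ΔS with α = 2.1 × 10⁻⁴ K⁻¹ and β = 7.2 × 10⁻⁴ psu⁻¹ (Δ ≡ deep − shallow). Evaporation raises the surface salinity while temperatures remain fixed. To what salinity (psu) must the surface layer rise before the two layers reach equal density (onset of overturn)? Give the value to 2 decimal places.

38.70 psu

Neutral buoyancy requires −α(T_deep − T_surf) + β(S_deep − S_surf′) = 0.
S_surf′ = S_deep − (α/β)·ΔT = 37.24 − (2.1 × 10⁻⁴/7.2 × 10⁻⁴)·(-5.0) = 38.6983 psu.
Increase required: 38.6983 − 36.83 = 1.8683 psu.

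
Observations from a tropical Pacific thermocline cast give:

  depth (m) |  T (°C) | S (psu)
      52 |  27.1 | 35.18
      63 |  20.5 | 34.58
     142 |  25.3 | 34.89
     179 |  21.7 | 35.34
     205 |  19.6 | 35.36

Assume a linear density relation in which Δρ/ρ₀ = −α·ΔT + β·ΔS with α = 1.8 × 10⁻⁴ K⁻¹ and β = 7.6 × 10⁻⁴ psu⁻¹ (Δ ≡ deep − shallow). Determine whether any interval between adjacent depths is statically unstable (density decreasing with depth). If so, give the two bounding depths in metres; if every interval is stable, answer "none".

Evaluate Δρ/ρ₀ = −αΔT + βΔS across each adjacent pair:
  52–63 m: −αΔT+βΔS = −(1.8 × 10⁻⁴)(-6.6)+(7.6 × 10⁻⁴)(-0.60) = 7.3 × 10⁻⁴ → stable
  63–142 m: −αΔT+βΔS = −(1.8 × 10⁻⁴)(+4.8)+(7.6 × 10⁻⁴)(+0.31) = -6.3 × 10⁻⁴ → UNSTABLE
  142–179 m: −αΔT+βΔS = −(1.8 × 10⁻⁴)(-3.6)+(7.6 × 10⁻⁴)(+0.45) = 9.9 × 10⁻⁴ → stable
  179–205 m: −αΔT+βΔS = −(1.8 × 10⁻⁴)(-2.1)+(7.6 × 10⁻⁴)(+0.02) = 3.9 × 10⁻⁴ → stable
The 63–142 m interval has Δρ < 0: lighter water underlies denser water.

63–142 m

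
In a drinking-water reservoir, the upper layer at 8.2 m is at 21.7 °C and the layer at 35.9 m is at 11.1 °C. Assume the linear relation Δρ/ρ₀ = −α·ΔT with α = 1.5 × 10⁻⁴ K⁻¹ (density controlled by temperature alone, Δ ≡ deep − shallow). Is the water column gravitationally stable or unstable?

stable

ΔT = 11.1 − 21.7 = -10.6 K, so Δρ/ρ₀ = −αΔT = 1.59 × 10⁻³.
Δρ/ρ₀ > 0, so Δρ > 0: deeper water is denser → statically stable.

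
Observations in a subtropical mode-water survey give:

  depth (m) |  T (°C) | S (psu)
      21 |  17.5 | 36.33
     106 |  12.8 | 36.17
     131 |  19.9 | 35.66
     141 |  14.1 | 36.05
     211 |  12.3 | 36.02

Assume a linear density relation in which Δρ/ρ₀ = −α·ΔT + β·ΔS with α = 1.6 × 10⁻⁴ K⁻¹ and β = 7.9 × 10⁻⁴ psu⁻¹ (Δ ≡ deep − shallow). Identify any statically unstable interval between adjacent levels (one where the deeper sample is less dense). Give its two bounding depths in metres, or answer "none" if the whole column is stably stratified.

106–131 m

Evaluate Δρ/ρ₀ = −αΔT + βΔS across each adjacent pair:
  21–106 m: −αΔT+βΔS = −(1.6 × 10⁻⁴)(-4.7)+(7.9 × 10⁻⁴)(-0.16) = 6.3 × 10⁻⁴ → stable
  106–131 m: −αΔT+βΔS = −(1.6 × 10⁻⁴)(+7.1)+(7.9 × 10⁻⁴)(-0.51) = -1.5 × 10⁻³ → UNSTABLE
  131–141 m: −αΔT+βΔS = −(1.6 × 10⁻⁴)(-5.8)+(7.9 × 10⁻⁴)(+0.39) = 1.2 × 10⁻³ → stable
  141–211 m: −αΔT+βΔS = −(1.6 × 10⁻⁴)(-1.8)+(7.9 × 10⁻⁴)(-0.03) = 2.6 × 10⁻⁴ → stable
The 106–131 m interval has Δρ < 0: lighter water underlies denser water.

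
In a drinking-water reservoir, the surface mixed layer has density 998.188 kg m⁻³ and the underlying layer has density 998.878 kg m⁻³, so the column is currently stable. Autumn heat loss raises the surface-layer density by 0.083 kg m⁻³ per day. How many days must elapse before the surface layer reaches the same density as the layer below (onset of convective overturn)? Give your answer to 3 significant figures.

Density deficit of the surface layer: 998.878 − 998.188 = 0.69 kg m⁻³.
Required change = 0.69 / 0.083 = 8.31 days.

8.31 days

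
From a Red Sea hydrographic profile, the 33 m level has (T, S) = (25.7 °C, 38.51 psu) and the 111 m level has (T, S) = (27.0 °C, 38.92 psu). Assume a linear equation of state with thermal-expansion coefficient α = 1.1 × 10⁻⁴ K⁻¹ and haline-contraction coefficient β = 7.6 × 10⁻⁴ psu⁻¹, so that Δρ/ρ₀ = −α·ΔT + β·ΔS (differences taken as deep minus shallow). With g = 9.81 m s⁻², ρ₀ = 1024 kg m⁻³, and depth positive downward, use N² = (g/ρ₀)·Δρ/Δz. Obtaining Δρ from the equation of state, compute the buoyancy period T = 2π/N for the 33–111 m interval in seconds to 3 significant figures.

ΔT = +1.3 K, ΔS = +0.41 psu (deep − shallow).
Δρ/ρ₀ = −αΔT + βΔS = -1.43 × 10⁻⁴ + 3.116 × 10⁻⁴ = 1.686 × 10⁻⁴, so Δρ ≈ 0.1726 kg m⁻³.
N² = (g/ρ₀)·Δρ/Δz = g·(Δρ/ρ₀)/Δz = 9.81 × 1.686 × 10⁻⁴ / 78 = 2.1205 × 10⁻⁵ s⁻².
N = √(2.1205 × 10⁻⁵) = 4.6049 × 10⁻³ rad s⁻¹ → T = 2π/N = 1.3645 × 10³ s ≈ 1.36 × 10³ s.

1.36 × 10³ s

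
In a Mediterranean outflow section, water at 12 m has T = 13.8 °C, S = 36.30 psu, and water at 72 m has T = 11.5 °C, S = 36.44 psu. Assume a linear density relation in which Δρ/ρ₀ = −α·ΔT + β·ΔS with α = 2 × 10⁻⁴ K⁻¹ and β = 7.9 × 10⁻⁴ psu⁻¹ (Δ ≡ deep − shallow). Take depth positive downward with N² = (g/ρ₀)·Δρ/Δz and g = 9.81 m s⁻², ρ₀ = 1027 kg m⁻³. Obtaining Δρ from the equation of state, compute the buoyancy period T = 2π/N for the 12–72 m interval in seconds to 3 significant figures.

651 s

ΔT = -2.3 K, ΔS = +0.14 psu (deep − shallow).
Δρ/ρ₀ = −αΔT + βΔS = 4.60 × 10⁻⁴ + 1.106 × 10⁻⁴ = 5.706 × 10⁻⁴, so Δρ ≈ 0.5860 kg m⁻³.
N² = (g/ρ₀)·Δρ/Δz = g·(Δρ/ρ₀)/Δz = 9.81 × 5.706 × 10⁻⁴ / 60 = 9.3293 × 10⁻⁵ s⁻².
N = √(9.3293 × 10⁻⁵) = 9.6588 × 10⁻³ rad s⁻¹ → T = 2π/N = 650.51 s ≈ 651 s.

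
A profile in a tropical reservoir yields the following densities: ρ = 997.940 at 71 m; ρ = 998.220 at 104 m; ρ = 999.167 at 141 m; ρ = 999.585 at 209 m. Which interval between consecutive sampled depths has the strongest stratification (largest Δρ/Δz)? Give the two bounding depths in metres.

Compute the density gradient over each adjacent pair:
  71–104 m: Δρ/Δz = 0.280/33 = 8.5 × 10⁻³ kg m⁻⁴
  104–141 m: Δρ/Δz = 0.947/37 = 0.026 kg m⁻⁴
  141–209 m: Δρ/Δz = 0.418/68 = 6.1 × 10⁻³ kg m⁻⁴
The largest gradient is in the 104–141 m interval — the pycnocline.

104–141 m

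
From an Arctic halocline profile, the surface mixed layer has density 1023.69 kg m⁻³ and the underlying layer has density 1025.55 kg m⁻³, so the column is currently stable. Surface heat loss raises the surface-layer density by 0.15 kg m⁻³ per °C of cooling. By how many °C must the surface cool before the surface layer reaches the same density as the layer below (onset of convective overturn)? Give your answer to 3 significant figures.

Density deficit of the surface layer: 1025.55 − 1023.69 = 1.86 kg m⁻³.
Required change = 1.86 / 0.15 = 12.4 °C.

12.4 °C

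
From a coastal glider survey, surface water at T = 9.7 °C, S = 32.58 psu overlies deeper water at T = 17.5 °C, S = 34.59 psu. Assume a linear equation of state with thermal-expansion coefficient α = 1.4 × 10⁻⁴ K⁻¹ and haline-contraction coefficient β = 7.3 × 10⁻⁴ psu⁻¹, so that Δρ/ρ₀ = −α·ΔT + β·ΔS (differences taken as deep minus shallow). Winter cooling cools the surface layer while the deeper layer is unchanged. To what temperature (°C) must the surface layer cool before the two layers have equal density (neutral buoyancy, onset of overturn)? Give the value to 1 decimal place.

Neutral buoyancy requires Δρ = 0, i.e. −α(T_deep − T_surf′) + β(S_deep − S_surf) = 0.
T_surf′ = T_deep − (β/α)·ΔS = 17.5 − (7.3 × 10⁻⁴/1.4 × 10⁻⁴)·(+2.01) = 7.019 °C.
Cooling required: 9.7 − (7.019) = 2.681 °C.

7.0 °C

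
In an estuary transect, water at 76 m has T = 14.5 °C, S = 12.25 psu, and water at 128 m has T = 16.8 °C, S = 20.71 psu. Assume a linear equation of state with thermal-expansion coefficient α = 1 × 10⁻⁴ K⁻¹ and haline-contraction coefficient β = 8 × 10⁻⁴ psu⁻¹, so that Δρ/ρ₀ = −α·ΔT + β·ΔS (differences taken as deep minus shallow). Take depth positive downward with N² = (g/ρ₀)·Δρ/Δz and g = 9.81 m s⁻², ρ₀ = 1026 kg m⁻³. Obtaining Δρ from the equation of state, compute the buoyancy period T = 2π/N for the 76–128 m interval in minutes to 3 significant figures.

ΔT = +2.3 K, ΔS = +8.46 psu (deep − shallow).
Δρ/ρ₀ = −αΔT + βΔS = -2.30 × 10⁻⁴ + 6.768 × 10⁻³ = 6.538 × 10⁻³, so Δρ ≈ 6.708 kg m⁻³.
N² = (g/ρ₀)·Δρ/Δz = g·(Δρ/ρ₀)/Δz = 9.81 × 6.538 × 10⁻³ / 52 = 1.2334 × 10⁻³ s⁻².
N = √(1.2334 × 10⁻³) = 0.035120 rad s⁻¹ → T = 2π/N = 178.91 s = 2.9818 min ≈ 2.98 min.

2.98 min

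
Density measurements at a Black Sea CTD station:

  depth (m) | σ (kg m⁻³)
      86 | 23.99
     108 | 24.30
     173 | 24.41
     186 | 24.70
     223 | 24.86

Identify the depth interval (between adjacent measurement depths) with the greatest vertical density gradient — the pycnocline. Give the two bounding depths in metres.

173–186 m

Compute the density gradient over each adjacent pair:
  86–108 m: Δρ/Δz = 0.31/22 = 0.014 kg m⁻⁴
  108–173 m: Δρ/Δz = 0.11/65 = 1.7 × 10⁻³ kg m⁻⁴
  173–186 m: Δρ/Δz = 0.29/13 = 0.022 kg m⁻⁴
  186–223 m: Δρ/Δz = 0.16/37 = 4.3 × 10⁻³ kg m⁻⁴
The largest gradient is in the 173–186 m interval — the pycnocline.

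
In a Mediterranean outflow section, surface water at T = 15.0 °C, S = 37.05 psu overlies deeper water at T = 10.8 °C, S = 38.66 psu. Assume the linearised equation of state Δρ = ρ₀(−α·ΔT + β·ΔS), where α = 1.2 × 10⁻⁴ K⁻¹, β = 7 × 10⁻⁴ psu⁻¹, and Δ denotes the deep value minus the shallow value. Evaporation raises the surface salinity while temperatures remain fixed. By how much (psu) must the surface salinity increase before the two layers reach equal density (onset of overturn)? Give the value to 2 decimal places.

Neutral buoyancy requires −α(T_deep − T_surf) + β(S_deep − S_surf′) = 0.
S_surf′ = S_deep − (α/β)·ΔT = 38.66 − (1.2 × 10⁻⁴/7 × 10⁻⁴)·(-4.2) = 39.3800 psu.
Increase required: 39.3800 − 37.05 = 2.3300 psu.

2.33 psu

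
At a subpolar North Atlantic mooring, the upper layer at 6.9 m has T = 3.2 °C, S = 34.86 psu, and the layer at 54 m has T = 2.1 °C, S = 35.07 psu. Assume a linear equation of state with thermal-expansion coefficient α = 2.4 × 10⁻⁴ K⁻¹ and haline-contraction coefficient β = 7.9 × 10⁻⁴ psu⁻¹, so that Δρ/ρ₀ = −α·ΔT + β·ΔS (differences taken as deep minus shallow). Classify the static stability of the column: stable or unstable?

stable

ΔT = 2.1 − 3.2 = -1.1 K and ΔS = 35.07 − 34.86 = +0.21 psu (deep − shallow).
−αΔT = 2.64 × 10⁻⁴; βΔS = 1.659 × 10⁻⁴; sum Δρ/ρ₀ = 4.299 × 10⁻⁴.
Δρ/ρ₀ > 0, so Δρ > 0: deeper water is denser → statically stable.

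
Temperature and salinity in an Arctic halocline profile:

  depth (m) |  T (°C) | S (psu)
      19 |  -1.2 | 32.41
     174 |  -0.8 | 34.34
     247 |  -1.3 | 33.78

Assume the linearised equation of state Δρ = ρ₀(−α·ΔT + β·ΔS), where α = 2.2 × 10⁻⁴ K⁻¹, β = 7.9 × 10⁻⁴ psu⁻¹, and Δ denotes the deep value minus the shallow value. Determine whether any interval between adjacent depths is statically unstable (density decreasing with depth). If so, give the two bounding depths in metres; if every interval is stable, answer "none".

174–247 m

Evaluate Δρ/ρ₀ = −αΔT + βΔS across each adjacent pair:
  19–174 m: −αΔT+βΔS = −(2.2 × 10⁻⁴)(+0.4)+(7.9 × 10⁻⁴)(+1.93) = 1.4 × 10⁻³ → stable
  174–247 m: −αΔT+βΔS = −(2.2 × 10⁻⁴)(-0.5)+(7.9 × 10⁻⁴)(-0.56) = -3.3 × 10⁻⁴ → UNSTABLE
The 174–247 m interval has Δρ < 0: lighter water underlies denser water.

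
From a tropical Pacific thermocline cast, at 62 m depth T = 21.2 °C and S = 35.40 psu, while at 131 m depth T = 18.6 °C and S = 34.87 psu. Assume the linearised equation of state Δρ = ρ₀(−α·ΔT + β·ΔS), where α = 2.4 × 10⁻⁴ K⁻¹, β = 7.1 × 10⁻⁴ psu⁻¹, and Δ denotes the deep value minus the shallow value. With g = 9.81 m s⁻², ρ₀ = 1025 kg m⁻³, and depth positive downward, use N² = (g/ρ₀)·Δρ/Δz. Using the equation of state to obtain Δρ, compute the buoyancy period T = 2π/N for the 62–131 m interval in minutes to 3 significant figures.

ΔT = -2.6 K, ΔS = -0.53 psu (deep − shallow).
Δρ/ρ₀ = −αΔT + βΔS = 6.24 × 10⁻⁴ − 3.763 × 10⁻⁴ = 2.477 × 10⁻⁴, so Δρ ≈ 0.2539 kg m⁻³.
N² = (g/ρ₀)·Δρ/Δz = g·(Δρ/ρ₀)/Δz = 9.81 × 2.477 × 10⁻⁴ / 69 = 3.5216 × 10⁻⁵ s⁻².
N = √(3.5216 × 10⁻⁵) = 5.9343 × 10⁻³ rad s⁻¹ → T = 2π/N = 1.0588 × 10³ s = 17.647 min ≈ 17.6 min.

17.6 min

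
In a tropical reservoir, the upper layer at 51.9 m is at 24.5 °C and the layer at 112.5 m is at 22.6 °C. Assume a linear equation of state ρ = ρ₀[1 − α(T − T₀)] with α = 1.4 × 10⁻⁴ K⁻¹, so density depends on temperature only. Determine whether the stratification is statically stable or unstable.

ΔT = 22.6 − 24.5 = -1.9 K, so Δρ/ρ₀ = −αΔT = 2.66 × 10⁻⁴.
Δρ/ρ₀ > 0, so Δρ > 0: deeper water is denser → statically stable.

stable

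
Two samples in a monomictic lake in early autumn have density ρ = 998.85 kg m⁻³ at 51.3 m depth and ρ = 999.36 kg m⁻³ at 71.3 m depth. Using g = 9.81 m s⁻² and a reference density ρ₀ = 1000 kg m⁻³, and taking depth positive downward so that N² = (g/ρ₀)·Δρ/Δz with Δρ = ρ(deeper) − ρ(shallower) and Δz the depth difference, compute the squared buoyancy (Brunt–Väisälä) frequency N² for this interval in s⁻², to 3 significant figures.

2.50 × 10⁻⁴ s⁻²

Δρ = 999.36 − 998.85 = 0.51 kg m⁻³ over Δz = 71.3 − 51.3 = 20 m.
N² = (9.81/1000) × (0.51/20) = 2.5016 × 10⁻⁴ s⁻² ≈ 2.50 × 10⁻⁴ s⁻².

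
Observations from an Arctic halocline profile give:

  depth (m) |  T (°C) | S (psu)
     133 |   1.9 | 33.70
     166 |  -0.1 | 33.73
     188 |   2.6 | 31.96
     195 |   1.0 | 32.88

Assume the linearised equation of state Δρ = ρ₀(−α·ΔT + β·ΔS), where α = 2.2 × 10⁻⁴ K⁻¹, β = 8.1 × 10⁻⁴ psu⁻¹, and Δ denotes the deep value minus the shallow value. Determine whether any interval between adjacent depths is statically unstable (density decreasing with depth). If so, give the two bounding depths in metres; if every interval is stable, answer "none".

Evaluate Δρ/ρ₀ = −αΔT + βΔS across each adjacent pair:
  133–166 m: −αΔT+βΔS = −(2.2 × 10⁻⁴)(-2.0)+(8.1 × 10⁻⁴)(+0.03) = 4.6 × 10⁻⁴ → stable
  166–188 m: −αΔT+βΔS = −(2.2 × 10⁻⁴)(+2.7)+(8.1 × 10⁻⁴)(-1.77) = -2.0 × 10⁻³ → UNSTABLE
  188–195 m: −αΔT+βΔS = −(2.2 × 10⁻⁴)(-1.6)+(8.1 × 10⁻⁴)(+0.92) = 1.1 × 10⁻³ → stable
The 166–188 m interval has Δρ < 0: lighter water underlies denser water.

166–188 m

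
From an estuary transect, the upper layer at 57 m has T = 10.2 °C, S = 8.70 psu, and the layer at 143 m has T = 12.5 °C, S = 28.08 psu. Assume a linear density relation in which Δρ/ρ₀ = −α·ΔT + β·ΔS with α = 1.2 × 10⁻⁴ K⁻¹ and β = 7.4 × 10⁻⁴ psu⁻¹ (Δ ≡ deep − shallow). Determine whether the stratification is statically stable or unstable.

ΔT = 12.5 − 10.2 = +2.3 K and ΔS = 28.08 − 8.70 = +19.38 psu (deep − shallow).
−αΔT = -2.76 × 10⁻⁴; βΔS = 0.0143412; sum Δρ/ρ₀ = 0.0140652.
Δρ/ρ₀ > 0, so Δρ > 0: deeper water is denser → statically stable.

stable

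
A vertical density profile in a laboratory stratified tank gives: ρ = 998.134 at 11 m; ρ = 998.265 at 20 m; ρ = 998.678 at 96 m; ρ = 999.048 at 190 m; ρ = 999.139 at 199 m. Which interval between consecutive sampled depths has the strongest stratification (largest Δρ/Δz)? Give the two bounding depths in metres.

Compute the density gradient over each adjacent pair:
  11–20 m: Δρ/Δz = 0.131/9 = 0.015 kg m⁻⁴
  20–96 m: Δρ/Δz = 0.413/76 = 5.4 × 10⁻³ kg m⁻⁴
  96–190 m: Δρ/Δz = 0.370/94 = 3.9 × 10⁻³ kg m⁻⁴
  190–199 m: Δρ/Δz = 0.091/9 = 0.010 kg m⁻⁴
The largest gradient is in the 11–20 m interval — the pycnocline.

11–20 m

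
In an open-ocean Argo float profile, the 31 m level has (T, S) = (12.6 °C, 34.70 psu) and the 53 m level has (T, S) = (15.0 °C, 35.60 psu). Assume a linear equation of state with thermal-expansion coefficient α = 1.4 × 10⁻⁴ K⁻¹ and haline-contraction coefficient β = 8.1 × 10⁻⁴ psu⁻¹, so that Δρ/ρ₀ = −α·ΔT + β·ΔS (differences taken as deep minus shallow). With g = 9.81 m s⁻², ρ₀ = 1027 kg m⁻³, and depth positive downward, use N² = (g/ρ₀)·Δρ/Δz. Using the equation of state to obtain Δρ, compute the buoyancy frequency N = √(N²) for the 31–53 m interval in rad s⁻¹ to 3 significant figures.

0.0132 rad s⁻¹

ΔT = +2.4 K, ΔS = +0.90 psu (deep − shallow).
Δρ/ρ₀ = −αΔT + βΔS = -3.36 × 10⁻⁴ + 7.29 × 10⁻⁴ = 3.93 × 10⁻⁴, so Δρ ≈ 0.4036 kg m⁻³.
N² = (g/ρ₀)·Δρ/Δz = g·(Δρ/ρ₀)/Δz = 9.81 × 3.93 × 10⁻⁴ / 22 = 1.7524 × 10⁻⁴ s⁻².
N = √(1.7524 × 10⁻⁴) = 0.013238 rad s⁻¹ ≈ 0.0132 rad s⁻¹.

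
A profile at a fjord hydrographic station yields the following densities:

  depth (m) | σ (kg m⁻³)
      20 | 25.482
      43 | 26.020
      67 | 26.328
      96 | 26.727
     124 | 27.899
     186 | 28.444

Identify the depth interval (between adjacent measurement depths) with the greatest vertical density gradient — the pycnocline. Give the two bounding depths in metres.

Compute the density gradient over each adjacent pair:
  20–43 m: Δρ/Δz = 0.538/23 = 0.023 kg m⁻⁴
  43–67 m: Δρ/Δz = 0.308/24 = 0.013 kg m⁻⁴
  67–96 m: Δρ/Δz = 0.399/29 = 0.014 kg m⁻⁴
  96–124 m: Δρ/Δz = 1.172/28 = 0.042 kg m⁻⁴
  124–186 m: Δρ/Δz = 0.545/62 = 8.8 × 10⁻³ kg m⁻⁴
The largest gradient is in the 96–124 m interval — the pycnocline.

96–124 m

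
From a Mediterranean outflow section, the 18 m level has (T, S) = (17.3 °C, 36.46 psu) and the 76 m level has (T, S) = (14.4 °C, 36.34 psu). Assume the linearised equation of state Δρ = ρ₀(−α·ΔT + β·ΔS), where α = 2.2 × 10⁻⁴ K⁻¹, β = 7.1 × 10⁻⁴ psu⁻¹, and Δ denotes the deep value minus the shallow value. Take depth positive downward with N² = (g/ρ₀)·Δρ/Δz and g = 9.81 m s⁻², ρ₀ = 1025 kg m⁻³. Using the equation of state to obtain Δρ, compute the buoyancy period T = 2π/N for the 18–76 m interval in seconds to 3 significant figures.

650 s

ΔT = -2.9 K, ΔS = -0.12 psu (deep − shallow).
Δρ/ρ₀ = −αΔT + βΔS = 6.38 × 10⁻⁴ − 8.52 × 10⁻⁵ = 5.528 × 10⁻⁴, so Δρ ≈ 0.5666 kg m⁻³.
N² = (g/ρ₀)·Δρ/Δz = g·(Δρ/ρ₀)/Δz = 9.81 × 5.528 × 10⁻⁴ / 58 = 9.3499 × 10⁻⁵ s⁻².
N = √(9.3499 × 10⁻⁵) = 9.6695 × 10⁻³ rad s⁻¹ → T = 2π/N = 649.79 s ≈ 650 s.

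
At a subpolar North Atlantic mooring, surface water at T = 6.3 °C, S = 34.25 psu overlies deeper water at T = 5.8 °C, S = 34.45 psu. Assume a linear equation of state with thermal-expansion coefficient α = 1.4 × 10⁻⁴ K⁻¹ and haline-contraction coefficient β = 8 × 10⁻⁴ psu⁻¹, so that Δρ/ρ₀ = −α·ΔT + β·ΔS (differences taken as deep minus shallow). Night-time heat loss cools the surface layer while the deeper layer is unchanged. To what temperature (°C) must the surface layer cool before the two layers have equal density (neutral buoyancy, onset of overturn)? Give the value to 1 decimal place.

4.7 °C

Neutral buoyancy requires Δρ = 0, i.e. −α(T_deep − T_surf′) + β(S_deep − S_surf) = 0.
T_surf′ = T_deep − (β/α)·ΔS = 5.8 − (8 × 10⁻⁴/1.4 × 10⁻⁴)·(+0.20) = 4.657 °C.
Cooling required: 6.3 − (4.657) = 1.643 °C.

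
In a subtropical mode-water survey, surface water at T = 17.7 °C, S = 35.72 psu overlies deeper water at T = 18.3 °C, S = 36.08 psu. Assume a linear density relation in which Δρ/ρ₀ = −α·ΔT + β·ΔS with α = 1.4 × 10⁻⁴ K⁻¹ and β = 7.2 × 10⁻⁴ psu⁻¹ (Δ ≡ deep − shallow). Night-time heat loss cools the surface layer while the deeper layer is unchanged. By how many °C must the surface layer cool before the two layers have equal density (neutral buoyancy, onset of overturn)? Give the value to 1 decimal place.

Neutral buoyancy requires Δρ = 0, i.e. −α(T_deep − T_surf′) + β(S_deep − S_surf) = 0.
T_surf′ = T_deep − (β/α)·ΔS = 18.3 − (7.2 × 10⁻⁴/1.4 × 10⁻⁴)·(+0.36) = 16.449 °C.
Cooling required: 17.7 − (16.449) = 1.251 °C.

1.3 °C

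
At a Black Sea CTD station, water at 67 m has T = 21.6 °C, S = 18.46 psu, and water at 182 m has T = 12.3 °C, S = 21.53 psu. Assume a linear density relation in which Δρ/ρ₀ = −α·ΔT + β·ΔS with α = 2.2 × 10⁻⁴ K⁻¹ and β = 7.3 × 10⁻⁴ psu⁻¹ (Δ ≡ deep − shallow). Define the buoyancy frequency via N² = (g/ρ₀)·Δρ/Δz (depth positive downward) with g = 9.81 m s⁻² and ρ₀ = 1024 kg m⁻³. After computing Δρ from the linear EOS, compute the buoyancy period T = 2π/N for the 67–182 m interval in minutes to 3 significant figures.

ΔT = -9.3 K, ΔS = +3.07 psu (deep − shallow).
Δρ/ρ₀ = −αΔT + βΔS = 2.046 × 10⁻³ + 2.2411 × 10⁻³ = 4.2871 × 10⁻³, so Δρ ≈ 4.390 kg m⁻³.
N² = (g/ρ₀)·Δρ/Δz = g·(Δρ/ρ₀)/Δz = 9.81 × 4.2871 × 10⁻³ / 115 = 3.6571 × 10⁻⁴ s⁻².
N = √(3.6571 × 10⁻⁴) = 0.019124 rad s⁻¹ → T = 2π/N = 328.55 s = 5.4758 min ≈ 5.48 min.

5.48 min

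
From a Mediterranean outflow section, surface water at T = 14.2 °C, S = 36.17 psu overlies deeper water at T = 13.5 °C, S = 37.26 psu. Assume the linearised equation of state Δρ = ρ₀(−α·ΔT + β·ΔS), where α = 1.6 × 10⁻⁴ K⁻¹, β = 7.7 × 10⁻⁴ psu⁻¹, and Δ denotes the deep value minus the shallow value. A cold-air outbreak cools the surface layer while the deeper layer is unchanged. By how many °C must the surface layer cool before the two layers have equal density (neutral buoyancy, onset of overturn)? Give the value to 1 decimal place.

5.9 °C

Neutral buoyancy requires Δρ = 0, i.e. −α(T_deep − T_surf′) + β(S_deep − S_surf) = 0.
T_surf′ = T_deep − (β/α)·ΔS = 13.5 − (7.7 × 10⁻⁴/1.6 × 10⁻⁴)·(+1.09) = 8.254 °C.
Cooling required: 14.2 − (8.254) = 5.946 °C.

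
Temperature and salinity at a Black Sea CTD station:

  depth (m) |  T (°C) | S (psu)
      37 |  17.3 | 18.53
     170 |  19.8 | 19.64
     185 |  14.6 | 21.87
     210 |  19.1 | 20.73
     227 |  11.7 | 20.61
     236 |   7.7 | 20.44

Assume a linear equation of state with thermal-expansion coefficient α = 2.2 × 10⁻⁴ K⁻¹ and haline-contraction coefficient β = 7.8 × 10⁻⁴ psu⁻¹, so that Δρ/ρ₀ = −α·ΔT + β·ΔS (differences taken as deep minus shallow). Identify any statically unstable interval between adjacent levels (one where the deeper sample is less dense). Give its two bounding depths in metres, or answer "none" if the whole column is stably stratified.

Evaluate Δρ/ρ₀ = −αΔT + βΔS across each adjacent pair:
  37–170 m: −αΔT+βΔS = −(2.2 × 10⁻⁴)(+2.5)+(7.8 × 10⁻⁴)(+1.11) = 3.2 × 10⁻⁴ → stable
  170–185 m: −αΔT+βΔS = −(2.2 × 10⁻⁴)(-5.2)+(7.8 × 10⁻⁴)(+2.23) = 2.9 × 10⁻³ → stable
  185–210 m: −αΔT+βΔS = −(2.2 × 10⁻⁴)(+4.5)+(7.8 × 10⁻⁴)(-1.14) = -1.9 × 10⁻³ → UNSTABLE
  210–227 m: −αΔT+βΔS = −(2.2 × 10⁻⁴)(-7.4)+(7.8 × 10⁻⁴)(-0.12) = 1.5 × 10⁻³ → stable
  227–236 m: −αΔT+βΔS = −(2.2 × 10⁻⁴)(-4.0)+(7.8 × 10⁻⁴)(-0.17) = 7.5 × 10⁻⁴ → stable
The 185–210 m interval has Δρ < 0: lighter water underlies denser water.

185–210 m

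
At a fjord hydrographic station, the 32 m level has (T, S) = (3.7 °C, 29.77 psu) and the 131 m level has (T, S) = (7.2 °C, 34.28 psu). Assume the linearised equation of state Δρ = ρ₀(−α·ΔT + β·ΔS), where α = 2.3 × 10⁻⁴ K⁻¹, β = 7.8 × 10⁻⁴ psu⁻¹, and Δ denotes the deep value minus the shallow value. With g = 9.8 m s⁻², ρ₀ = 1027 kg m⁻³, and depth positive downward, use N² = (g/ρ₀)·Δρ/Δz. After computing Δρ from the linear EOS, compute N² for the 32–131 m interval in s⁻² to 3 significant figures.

2.69 × 10⁻⁴ s⁻²

ΔT = +3.5 K, ΔS = +4.51 psu (deep − shallow).
Δρ/ρ₀ = −αΔT + βΔS = -8.05 × 10⁻⁴ + 3.5178 × 10⁻³ = 2.7128 × 10⁻³, so Δρ ≈ 2.786 kg m⁻³.
N² = (g/ρ₀)·Δρ/Δz = g·(Δρ/ρ₀)/Δz = 9.8 × 2.7128 × 10⁻³ / 99 = 2.6854 × 10⁻⁴ s⁻² ≈ 2.69 × 10⁻⁴ s⁻².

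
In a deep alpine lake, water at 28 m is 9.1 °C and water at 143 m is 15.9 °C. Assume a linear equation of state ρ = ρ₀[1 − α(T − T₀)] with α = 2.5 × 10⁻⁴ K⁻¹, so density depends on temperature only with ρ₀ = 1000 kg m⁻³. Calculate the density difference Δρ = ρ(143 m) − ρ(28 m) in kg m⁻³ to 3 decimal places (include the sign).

-1.700 kg m⁻³

ΔT = +6.8 K, Δρ/ρ₀ = −αΔT = -1.70 × 10⁻³.
Δρ = 1000 × (-1.70 × 10⁻³) = -1.700 kg m⁻³.
Negative Δρ: lighter below, statically unstable.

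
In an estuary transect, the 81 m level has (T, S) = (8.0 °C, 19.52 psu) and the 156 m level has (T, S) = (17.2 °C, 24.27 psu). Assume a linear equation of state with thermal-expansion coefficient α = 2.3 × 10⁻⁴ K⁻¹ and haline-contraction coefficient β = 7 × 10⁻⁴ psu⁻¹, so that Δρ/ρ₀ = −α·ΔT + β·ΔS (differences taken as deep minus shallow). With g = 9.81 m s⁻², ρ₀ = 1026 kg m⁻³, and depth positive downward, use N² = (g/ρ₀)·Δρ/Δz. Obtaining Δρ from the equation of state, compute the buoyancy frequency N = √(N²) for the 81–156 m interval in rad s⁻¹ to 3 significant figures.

0.0126 rad s⁻¹

ΔT = +9.2 K, ΔS = +4.75 psu (deep − shallow).
Δρ/ρ₀ = −αΔT + βΔS = -2.116 × 10⁻³ + 3.325 × 10⁻³ = 1.209 × 10⁻³, so Δρ ≈ 1.240 kg m⁻³.
N² = (g/ρ₀)·Δρ/Δz = g·(Δρ/ρ₀)/Δz = 9.81 × 1.209 × 10⁻³ / 75 = 1.5814 × 10⁻⁴ s⁻².
N = √(1.5814 × 10⁻⁴) = 0.012575 rad s⁻¹ ≈ 0.0126 rad s⁻¹.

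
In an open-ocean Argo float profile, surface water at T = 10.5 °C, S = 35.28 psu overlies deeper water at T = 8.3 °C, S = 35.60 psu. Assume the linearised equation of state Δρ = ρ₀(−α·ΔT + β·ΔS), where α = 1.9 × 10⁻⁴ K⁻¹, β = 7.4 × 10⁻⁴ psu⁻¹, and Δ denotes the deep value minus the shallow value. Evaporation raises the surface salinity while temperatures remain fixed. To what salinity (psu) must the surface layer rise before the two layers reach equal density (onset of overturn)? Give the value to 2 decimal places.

36.16 psu

Neutral buoyancy requires −α(T_deep − T_surf) + β(S_deep − S_surf′) = 0.
S_surf′ = S_deep − (α/β)·ΔT = 35.60 − (1.9 × 10⁻⁴/7.4 × 10⁻⁴)·(-2.2) = 36.1649 psu.
Increase required: 36.1649 − 35.28 = 0.8849 psu.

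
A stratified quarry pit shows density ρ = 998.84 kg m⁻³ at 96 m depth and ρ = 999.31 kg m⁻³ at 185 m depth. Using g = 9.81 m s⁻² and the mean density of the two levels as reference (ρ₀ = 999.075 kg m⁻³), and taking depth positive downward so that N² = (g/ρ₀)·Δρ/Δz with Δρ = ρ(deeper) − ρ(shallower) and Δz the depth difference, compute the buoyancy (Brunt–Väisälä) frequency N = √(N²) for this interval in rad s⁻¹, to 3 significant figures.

7.20 × 10⁻³ rad s⁻¹

Δρ = 999.31 − 998.84 = 0.47 kg m⁻³ over Δz = 185 − 96 = 89 m.
N² = (9.81/999.075) × (0.47/89) = 5.1854 × 10⁻⁵ s⁻².
N = √(5.1854 × 10⁻⁵) = 7.2010 × 10⁻³ rad s⁻¹ ≈ 7.20 × 10⁻³ rad s⁻¹.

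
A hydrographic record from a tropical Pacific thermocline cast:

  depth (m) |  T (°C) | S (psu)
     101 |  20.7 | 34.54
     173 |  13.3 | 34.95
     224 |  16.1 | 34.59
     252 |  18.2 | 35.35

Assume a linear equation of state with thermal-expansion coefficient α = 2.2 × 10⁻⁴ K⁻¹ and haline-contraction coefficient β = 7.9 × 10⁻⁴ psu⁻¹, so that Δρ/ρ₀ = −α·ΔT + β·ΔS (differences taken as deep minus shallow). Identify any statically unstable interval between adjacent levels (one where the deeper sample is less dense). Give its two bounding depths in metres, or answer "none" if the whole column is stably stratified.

Evaluate Δρ/ρ₀ = −αΔT + βΔS across each adjacent pair:
  101–173 m: −αΔT+βΔS = −(2.2 × 10⁻⁴)(-7.4)+(7.9 × 10⁻⁴)(+0.41) = 2.0 × 10⁻³ → stable
  173–224 m: −αΔT+βΔS = −(2.2 × 10⁻⁴)(+2.8)+(7.9 × 10⁻⁴)(-0.36) = -9.0 × 10⁻⁴ → UNSTABLE
  224–252 m: −αΔT+βΔS = −(2.2 × 10⁻⁴)(+2.1)+(7.9 × 10⁻⁴)(+0.76) = 1.4 × 10⁻⁴ → stable
The 173–224 m interval has Δρ < 0: lighter water underlies denser water.

173–224 m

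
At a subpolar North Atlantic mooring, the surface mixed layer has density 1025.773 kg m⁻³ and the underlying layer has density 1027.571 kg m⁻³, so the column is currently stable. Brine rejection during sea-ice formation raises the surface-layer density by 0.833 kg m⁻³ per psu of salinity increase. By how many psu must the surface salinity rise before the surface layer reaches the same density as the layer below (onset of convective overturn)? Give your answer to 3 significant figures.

Density deficit of the surface layer: 1027.571 − 1025.773 = 1.798 kg m⁻³.
Required change = 1.798 / 0.833 = 2.16 psu.

2.16 psu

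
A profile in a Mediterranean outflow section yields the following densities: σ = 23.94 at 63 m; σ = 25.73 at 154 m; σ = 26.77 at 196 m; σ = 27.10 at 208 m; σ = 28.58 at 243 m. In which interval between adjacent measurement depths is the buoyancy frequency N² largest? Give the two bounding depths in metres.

Compute the density gradient over each adjacent pair:
  63–154 m: Δρ/Δz = 1.79/91 = 0.020 kg m⁻⁴
  154–196 m: Δρ/Δz = 1.04/42 = 0.025 kg m⁻⁴
  196–208 m: Δρ/Δz = 0.33/12 = 0.028 kg m⁻⁴
  208–243 m: Δρ/Δz = 1.48/35 = 0.042 kg m⁻⁴
The largest gradient is in the 208–243 m interval — the pycnocline.

208–243 m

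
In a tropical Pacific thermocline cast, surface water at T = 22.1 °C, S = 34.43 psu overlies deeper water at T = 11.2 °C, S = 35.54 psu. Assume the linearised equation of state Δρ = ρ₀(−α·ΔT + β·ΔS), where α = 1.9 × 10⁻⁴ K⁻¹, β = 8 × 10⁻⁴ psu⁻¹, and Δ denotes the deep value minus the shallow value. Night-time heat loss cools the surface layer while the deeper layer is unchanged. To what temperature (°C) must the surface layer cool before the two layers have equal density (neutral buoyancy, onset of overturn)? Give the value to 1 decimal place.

Neutral buoyancy requires Δρ = 0, i.e. −α(T_deep − T_surf′) + β(S_deep − S_surf) = 0.
T_surf′ = T_deep − (β/α)·ΔS = 11.2 − (8 × 10⁻⁴/1.9 × 10⁻⁴)·(+1.11) = 6.526 °C.
Cooling required: 22.1 − (6.526) = 15.574 °C.

6.5 °C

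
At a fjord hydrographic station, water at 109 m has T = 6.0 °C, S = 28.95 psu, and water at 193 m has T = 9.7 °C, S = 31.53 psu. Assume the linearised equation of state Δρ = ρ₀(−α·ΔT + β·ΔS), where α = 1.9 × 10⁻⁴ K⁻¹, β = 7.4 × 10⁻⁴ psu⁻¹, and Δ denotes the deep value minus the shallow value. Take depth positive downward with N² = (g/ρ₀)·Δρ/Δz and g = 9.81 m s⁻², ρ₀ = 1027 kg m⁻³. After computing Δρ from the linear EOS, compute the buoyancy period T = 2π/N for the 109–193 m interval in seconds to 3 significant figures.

529 s

ΔT = +3.7 K, ΔS = +2.58 psu (deep − shallow).
Δρ/ρ₀ = −αΔT + βΔS = -7.03 × 10⁻⁴ + 1.9092 × 10⁻³ = 1.2062 × 10⁻³, so Δρ ≈ 1.239 kg m⁻³.
N² = (g/ρ₀)·Δρ/Δz = g·(Δρ/ρ₀)/Δz = 9.81 × 1.2062 × 10⁻³ / 84 = 1.4087 × 10⁻⁴ s⁻².
N = √(1.4087 × 10⁻⁴) = 0.011869 rad s⁻¹ → T = 2π/N = 529.38 s ≈ 529 s.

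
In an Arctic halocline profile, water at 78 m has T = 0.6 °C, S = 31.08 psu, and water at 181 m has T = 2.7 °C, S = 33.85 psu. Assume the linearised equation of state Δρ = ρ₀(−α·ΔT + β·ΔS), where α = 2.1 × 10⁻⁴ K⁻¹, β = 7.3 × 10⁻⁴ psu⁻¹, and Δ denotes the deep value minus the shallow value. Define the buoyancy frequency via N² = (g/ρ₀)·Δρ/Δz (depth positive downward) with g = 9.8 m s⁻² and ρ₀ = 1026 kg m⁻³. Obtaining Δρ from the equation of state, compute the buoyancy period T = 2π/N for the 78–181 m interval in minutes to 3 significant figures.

8.54 min

ΔT = +2.1 K, ΔS = +2.77 psu (deep − shallow).
Δρ/ρ₀ = −αΔT + βΔS = -4.41 × 10⁻⁴ + 2.0221 × 10⁻³ = 1.5811 × 10⁻³, so Δρ ≈ 1.622 kg m⁻³.
N² = (g/ρ₀)·Δρ/Δz = g·(Δρ/ρ₀)/Δz = 9.8 × 1.5811 × 10⁻³ / 103 = 1.5043 × 10⁻⁴ s⁻².
N = √(1.5043 × 10⁻⁴) = 0.012265 rad s⁻¹ → T = 2π/N = 512.29 s = 8.5382 min ≈ 8.54 min.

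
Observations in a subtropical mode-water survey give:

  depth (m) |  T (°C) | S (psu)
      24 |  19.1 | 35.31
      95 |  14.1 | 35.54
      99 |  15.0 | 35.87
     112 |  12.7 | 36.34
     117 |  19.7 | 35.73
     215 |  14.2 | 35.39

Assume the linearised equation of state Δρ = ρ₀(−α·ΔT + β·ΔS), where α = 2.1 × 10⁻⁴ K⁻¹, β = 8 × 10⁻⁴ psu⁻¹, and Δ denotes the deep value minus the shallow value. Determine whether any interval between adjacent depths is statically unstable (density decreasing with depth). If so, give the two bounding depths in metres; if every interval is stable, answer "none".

112–117 m

Evaluate Δρ/ρ₀ = −αΔT + βΔS across each adjacent pair:
  24–95 m: −αΔT+βΔS = −(2.1 × 10⁻⁴)(-5.0)+(8 × 10⁻⁴)(+0.23) = 1.2 × 10⁻³ → stable
  95–99 m: −αΔT+βΔS = −(2.1 × 10⁻⁴)(+0.9)+(8 × 10⁻⁴)(+0.33) = 7.5 × 10⁻⁵ → stable
  99–112 m: −αΔT+βΔS = −(2.1 × 10⁻⁴)(-2.3)+(8 × 10⁻⁴)(+0.47) = 8.6 × 10⁻⁴ → stable
  112–117 m: −αΔT+βΔS = −(2.1 × 10⁻⁴)(+7.0)+(8 × 10⁻⁴)(-0.61) = -2.0 × 10⁻³ → UNSTABLE
  117–215 m: −αΔT+βΔS = −(2.1 × 10⁻⁴)(-5.5)+(8 × 10⁻⁴)(-0.34) = 8.8 × 10⁻⁴ → stable
The 112–117 m interval has Δρ < 0: lighter water underlies denser water.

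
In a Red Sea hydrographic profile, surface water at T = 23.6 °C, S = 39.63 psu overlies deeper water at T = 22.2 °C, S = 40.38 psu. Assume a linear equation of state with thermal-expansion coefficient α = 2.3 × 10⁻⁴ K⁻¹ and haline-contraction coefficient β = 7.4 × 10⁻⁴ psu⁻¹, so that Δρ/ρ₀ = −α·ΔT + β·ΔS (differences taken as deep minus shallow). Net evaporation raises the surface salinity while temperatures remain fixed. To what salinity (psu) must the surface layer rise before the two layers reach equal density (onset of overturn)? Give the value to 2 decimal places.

40.82 psu

Neutral buoyancy requires −α(T_deep − T_surf) + β(S_deep − S_surf′) = 0.
S_surf′ = S_deep − (α/β)·ΔT = 40.38 − (2.3 × 10⁻⁴/7.4 × 10⁻⁴)·(-1.4) = 40.8151 psu.
Increase required: 40.8151 − 39.63 = 1.1851 psu.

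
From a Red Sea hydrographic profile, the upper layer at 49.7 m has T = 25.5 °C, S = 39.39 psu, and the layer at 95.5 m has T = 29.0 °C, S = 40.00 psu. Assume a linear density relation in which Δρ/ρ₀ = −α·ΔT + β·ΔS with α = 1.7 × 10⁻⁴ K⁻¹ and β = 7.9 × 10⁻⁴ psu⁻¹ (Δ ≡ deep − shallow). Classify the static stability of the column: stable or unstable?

ΔT = 29.0 − 25.5 = +3.5 K and ΔS = 40.00 − 39.39 = +0.61 psu (deep − shallow).
−αΔT = -5.95 × 10⁻⁴; βΔS = 4.819 × 10⁻⁴; sum Δρ/ρ₀ = -1.131 × 10⁻⁴.
Δρ/ρ₀ < 0, so Δρ < 0: deeper water is lighter → statically unstable; the column would overturn.

unstable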